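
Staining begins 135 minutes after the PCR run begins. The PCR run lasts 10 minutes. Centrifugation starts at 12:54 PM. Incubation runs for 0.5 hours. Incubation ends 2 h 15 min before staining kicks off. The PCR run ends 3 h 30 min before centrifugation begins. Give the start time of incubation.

8:44 AM

The PCR run ends at 12:54 PM − 210 min = 9:24 AM.
The PCR run starts at 9:24 AM − 10 min = 9:14 AM.
Staining starts at 9:14 AM + 135 min = 11:29 AM.
Incubation ends at 11:29 AM − 135 min = 9:14 AM.
Incubation starts at 9:14 AM − 30 min = 8:44 AM.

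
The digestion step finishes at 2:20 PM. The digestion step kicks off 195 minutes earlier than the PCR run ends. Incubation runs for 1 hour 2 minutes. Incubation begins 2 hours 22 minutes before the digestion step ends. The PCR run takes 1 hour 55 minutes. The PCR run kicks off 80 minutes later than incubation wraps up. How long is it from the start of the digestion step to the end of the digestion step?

1 hour 20 minutes

Incubation starts at 2:20 PM − 142 min = 11:58 AM.
Incubation ends at 11:58 AM + 62 min = 1:00 PM.
The PCR run starts at 1:00 PM + 80 min = 2:20 PM.
The PCR run ends at 2:20 PM + 115 min = 4:15 PM.
The digestion step starts at 4:15 PM − 195 min = 1:00 PM.
From 1:00 PM to 2:20 PM is 1 hour 20 minutes.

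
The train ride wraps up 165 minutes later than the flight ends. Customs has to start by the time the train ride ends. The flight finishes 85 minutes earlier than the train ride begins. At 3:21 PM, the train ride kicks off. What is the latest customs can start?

The flight ends at 3:21 PM − 85 min = 1:56 PM.
The train ride ends at 1:56 PM + 165 min = 4:41 PM.
Customs is bounded by the train ride, so the latest it can start is 4:41 PM.

4:41 PM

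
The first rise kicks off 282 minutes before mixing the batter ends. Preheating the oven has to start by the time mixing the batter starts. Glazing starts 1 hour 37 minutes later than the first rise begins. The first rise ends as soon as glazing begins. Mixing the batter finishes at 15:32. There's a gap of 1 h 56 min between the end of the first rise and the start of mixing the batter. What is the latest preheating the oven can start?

The first rise starts at 15:32 − 282 min = 10:50.
Glazing starts at 10:50 + 97 min = 12:27.
So the first rise ends at 12:27.
Mixing the batter starts at 12:27 + 116 min = 14:23.
Preheating the oven is bounded by mixing the batter, so the latest it can start is 14:23.

14:23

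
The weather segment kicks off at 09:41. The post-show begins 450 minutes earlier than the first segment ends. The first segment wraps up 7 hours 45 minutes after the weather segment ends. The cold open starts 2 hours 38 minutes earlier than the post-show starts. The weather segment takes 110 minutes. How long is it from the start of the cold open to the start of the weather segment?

The weather segment ends at 09:41 + 110 min = 11:31.
The first segment ends at 11:31 + 465 min = 19:16.
The post-show starts at 19:16 − 450 min = 11:46.
The cold open starts at 11:46 − 158 min = 09:08.
From 09:08 to 09:41 is 33 minutes.

33 minutes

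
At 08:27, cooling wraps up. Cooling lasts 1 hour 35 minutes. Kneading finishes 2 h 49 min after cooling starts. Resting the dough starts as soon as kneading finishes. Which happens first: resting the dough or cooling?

Cooling starts at 08:27 − 95 min = 06:52.
Kneading ends at 06:52 + 169 min = 09:41.
So resting the dough starts at 09:41.
Resting the dough starts at 09:41 and cooling starts at 06:52, so cooling is first.

cooling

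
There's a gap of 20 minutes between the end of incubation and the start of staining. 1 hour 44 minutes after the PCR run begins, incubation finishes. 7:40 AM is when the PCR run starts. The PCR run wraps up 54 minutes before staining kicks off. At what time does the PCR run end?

Incubation ends at 7:40 AM + 104 min = 9:24 AM.
Staining starts at 9:24 AM + 20 min = 9:44 AM.
The PCR run ends at 9:44 AM − 54 min = 8:50 AM.

8:50 AM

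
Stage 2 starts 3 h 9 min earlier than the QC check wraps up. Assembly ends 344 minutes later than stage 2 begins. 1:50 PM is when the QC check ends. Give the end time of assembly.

4:25 PM

Stage 2 starts at 1:50 PM − 189 min = 10:41 AM.
Assembly ends at 10:41 AM + 344 min = 4:25 PM.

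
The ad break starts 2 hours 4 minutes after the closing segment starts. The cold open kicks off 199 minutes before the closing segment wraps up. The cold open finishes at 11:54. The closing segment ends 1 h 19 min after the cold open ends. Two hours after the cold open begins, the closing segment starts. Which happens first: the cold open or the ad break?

The closing segment ends at 11:54 + 79 min = 13:13.
The cold open starts at 13:13 − 199 min = 09:54.
The closing segment starts at 09:54 + 120 min = 11:54.
The ad break starts at 11:54 + 124 min = 13:58.
The cold open starts at 09:54 and the ad break starts at 13:58, so the cold open is first.

the cold open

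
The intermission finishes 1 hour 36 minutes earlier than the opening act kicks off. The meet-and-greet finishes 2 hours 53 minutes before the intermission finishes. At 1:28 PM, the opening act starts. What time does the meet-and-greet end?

The intermission ends at 1:28 PM − 96 min = 11:52 AM.
The meet-and-greet ends at 11:52 AM − 173 min = 8:59 AM.

8:59 AM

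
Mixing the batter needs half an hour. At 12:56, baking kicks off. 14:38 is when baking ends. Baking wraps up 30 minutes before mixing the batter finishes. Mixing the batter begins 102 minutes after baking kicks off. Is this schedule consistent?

Mixing the batter starts at 12:56 + 102 min = 14:38.
Mixing the batter ends at 14:38 + 30 min = 15:08.
Baking ends at 15:08 − 30 min = 14:38.
That matches the stated 14:38, so the schedule is consistent.

Yes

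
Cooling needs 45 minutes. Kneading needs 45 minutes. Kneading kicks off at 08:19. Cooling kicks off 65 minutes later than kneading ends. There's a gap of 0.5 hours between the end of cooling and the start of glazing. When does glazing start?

11:24

Kneading ends at 08:19 + 45 min = 09:04.
Cooling starts at 09:04 + 65 min = 10:09.
Cooling ends at 10:09 + 45 min = 10:54.
Glazing starts at 10:54 + 30 min = 11:24.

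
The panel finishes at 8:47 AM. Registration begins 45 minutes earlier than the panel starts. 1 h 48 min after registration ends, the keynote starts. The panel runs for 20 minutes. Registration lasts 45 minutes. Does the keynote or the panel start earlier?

The panel starts at 8:47 AM − 20 min = 8:27 AM.
Registration starts at 8:27 AM − 45 min = 7:42 AM.
Registration ends at 7:42 AM + 45 min = 8:27 AM.
The keynote starts at 8:27 AM + 108 min = 10:15 AM.
The keynote starts at 10:15 AM and the panel starts at 8:27 AM, so the panel is first.

the panel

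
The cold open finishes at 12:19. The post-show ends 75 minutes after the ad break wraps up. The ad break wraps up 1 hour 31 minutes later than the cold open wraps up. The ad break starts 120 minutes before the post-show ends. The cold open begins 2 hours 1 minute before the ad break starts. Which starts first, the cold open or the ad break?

the cold open

The ad break ends at 12:19 + 91 min = 13:50.
The post-show ends at 13:50 + 75 min = 15:05.
The ad break starts at 15:05 − 120 min = 13:05.
The cold open starts at 13:05 − 121 min = 11:04.
The cold open starts at 11:04 and the ad break starts at 13:05, so the cold open is first.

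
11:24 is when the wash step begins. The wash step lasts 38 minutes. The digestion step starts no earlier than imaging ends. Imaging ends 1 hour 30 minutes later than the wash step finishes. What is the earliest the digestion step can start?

The wash step ends at 11:24 + 38 min = 12:02.
Imaging ends at 12:02 + 90 min = 13:32.
The digestion step is bounded by imaging, so the earliest it can start is 13:32.

13:32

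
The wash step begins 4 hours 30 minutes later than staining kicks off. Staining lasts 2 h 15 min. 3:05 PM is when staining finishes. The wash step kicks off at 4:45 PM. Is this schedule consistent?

Staining starts at 3:05 PM − 135 min = 12:50 PM.
The wash step starts at 12:50 PM + 270 min = 5:20 PM.
But the wash step is also said to start at 4:45 PM — a 35-minute conflict.

No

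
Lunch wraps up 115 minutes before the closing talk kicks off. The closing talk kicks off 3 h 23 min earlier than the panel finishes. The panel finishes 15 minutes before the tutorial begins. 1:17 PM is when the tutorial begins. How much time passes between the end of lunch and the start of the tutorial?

The panel ends at 1:17 PM − 15 min = 1:02 PM.
The closing talk starts at 1:02 PM − 203 min = 9:39 AM.
Lunch ends at 9:39 AM − 115 min = 7:44 AM.
From 7:44 AM to 1:17 PM is 5 h 33 min.

5 h 33 min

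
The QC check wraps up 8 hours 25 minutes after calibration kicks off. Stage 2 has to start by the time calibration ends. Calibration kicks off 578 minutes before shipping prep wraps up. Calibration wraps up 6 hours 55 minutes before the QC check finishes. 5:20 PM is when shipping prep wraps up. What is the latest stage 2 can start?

9:12 AM

Calibration starts at 5:20 PM − 578 min = 7:42 AM.
The QC check ends at 7:42 AM + 505 min = 4:07 PM.
Calibration ends at 4:07 PM − 415 min = 9:12 AM.
Stage 2 is bounded by calibration, so the latest it can start is 9:12 AM.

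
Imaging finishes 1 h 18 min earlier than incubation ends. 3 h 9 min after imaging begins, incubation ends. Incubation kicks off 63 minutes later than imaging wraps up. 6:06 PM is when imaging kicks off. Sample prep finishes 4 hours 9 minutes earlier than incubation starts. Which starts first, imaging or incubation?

imaging

Incubation ends at 6:06 PM + 189 min = 9:15 PM.
Imaging ends at 9:15 PM − 78 min = 7:57 PM.
Incubation starts at 7:57 PM + 63 min = 9:00 PM.
Imaging starts at 6:06 PM and incubation starts at 9:00 PM, so imaging is first.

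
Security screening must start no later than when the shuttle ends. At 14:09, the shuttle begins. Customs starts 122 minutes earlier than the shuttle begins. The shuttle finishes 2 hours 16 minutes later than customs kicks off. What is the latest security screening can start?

14:23

Customs starts at 14:09 − 122 min = 12:07.
The shuttle ends at 12:07 + 136 min = 14:23.
Security screening is bounded by the shuttle, so the latest it can start is 14:23.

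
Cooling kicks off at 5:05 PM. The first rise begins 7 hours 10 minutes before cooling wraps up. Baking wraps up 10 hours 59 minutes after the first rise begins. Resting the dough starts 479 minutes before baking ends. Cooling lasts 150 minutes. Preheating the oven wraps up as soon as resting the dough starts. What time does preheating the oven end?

Cooling ends at 5:05 PM + 150 min = 7:35 PM.
The first rise starts at 7:35 PM − 430 min = 12:25 PM.
Baking ends at 12:25 PM + 659 min = 11:24 PM.
Resting the dough starts at 11:24 PM − 479 min = 3:25 PM.
So preheating the oven ends at 3:25 PM.

3:25 PM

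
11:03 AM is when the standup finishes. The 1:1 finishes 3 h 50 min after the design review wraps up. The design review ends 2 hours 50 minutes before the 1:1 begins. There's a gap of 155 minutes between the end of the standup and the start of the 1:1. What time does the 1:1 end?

The 1:1 starts at 11:03 AM + 155 min = 1:38 PM.
The design review ends at 1:38 PM − 170 min = 10:48 AM.
The 1:1 ends at 10:48 AM + 230 min = 2:38 PM.

2:38 PM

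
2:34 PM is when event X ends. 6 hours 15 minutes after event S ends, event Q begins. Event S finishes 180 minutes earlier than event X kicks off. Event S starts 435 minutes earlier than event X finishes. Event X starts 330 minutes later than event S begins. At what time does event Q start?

Event S starts at 2:34 PM − 435 min = 7:19 AM.
Event X starts at 7:19 AM + 330 min = 12:49 PM.
Event S ends at 12:49 PM − 180 min = 9:49 AM.
Event Q starts at 9:49 AM + 375 min = 4:04 PM.

4:04 PM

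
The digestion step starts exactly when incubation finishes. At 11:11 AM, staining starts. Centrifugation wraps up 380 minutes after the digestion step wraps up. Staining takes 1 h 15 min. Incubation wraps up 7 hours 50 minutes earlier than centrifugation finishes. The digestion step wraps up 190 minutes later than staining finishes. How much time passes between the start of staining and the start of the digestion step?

175 minutes

Staining ends at 11:11 AM + 75 min = 12:26 PM.
The digestion step ends at 12:26 PM + 190 min = 3:36 PM.
Centrifugation ends at 3:36 PM + 380 min = 9:56 PM.
Incubation ends at 9:56 PM − 470 min = 2:06 PM.
So the digestion step starts at 2:06 PM.
From 11:11 AM to 2:06 PM is 175 minutes.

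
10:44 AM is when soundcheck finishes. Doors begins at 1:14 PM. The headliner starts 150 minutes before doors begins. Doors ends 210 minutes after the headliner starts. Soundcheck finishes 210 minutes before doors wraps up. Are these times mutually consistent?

Yes

The headliner starts at 1:14 PM − 150 min = 10:44 AM.
Doors ends at 10:44 AM + 210 min = 2:14 PM.
Soundcheck ends at 2:14 PM − 210 min = 10:44 AM.
That matches the stated 10:44 AM, so the schedule is consistent.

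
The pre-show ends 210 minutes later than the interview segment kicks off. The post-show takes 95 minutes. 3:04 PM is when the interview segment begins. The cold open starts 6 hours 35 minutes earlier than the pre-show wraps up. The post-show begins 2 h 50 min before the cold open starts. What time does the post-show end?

The pre-show ends at 3:04 PM + 210 min = 6:34 PM.
The cold open starts at 6:34 PM − 395 min = 11:59 AM.
The post-show starts at 11:59 AM − 170 min = 9:09 AM.
The post-show ends at 9:09 AM + 95 min = 10:44 AM.

10:44 AM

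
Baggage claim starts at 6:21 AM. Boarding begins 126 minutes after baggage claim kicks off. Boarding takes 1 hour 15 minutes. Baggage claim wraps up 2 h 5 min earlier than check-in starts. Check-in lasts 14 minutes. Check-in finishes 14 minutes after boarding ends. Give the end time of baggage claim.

Boarding starts at 6:21 AM + 126 min = 8:27 AM.
Boarding ends at 8:27 AM + 75 min = 9:42 AM.
Check-in ends at 9:42 AM + 14 min = 9:56 AM.
Check-in starts at 9:56 AM − 14 min = 9:42 AM.
Baggage claim ends at 9:42 AM − 125 min = 7:37 AM.

7:37 AM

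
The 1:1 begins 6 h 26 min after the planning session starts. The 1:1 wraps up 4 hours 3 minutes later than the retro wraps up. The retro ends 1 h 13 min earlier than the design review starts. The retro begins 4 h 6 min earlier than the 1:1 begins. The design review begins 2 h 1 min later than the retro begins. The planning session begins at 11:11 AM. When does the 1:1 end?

6:22 PM

The 1:1 starts at 11:11 AM + 386 min = 5:37 PM.
The retro starts at 5:37 PM − 246 min = 1:31 PM.
The design review starts at 1:31 PM + 121 min = 3:32 PM.
The retro ends at 3:32 PM − 73 min = 2:19 PM.
The 1:1 ends at 2:19 PM + 243 min = 6:22 PM.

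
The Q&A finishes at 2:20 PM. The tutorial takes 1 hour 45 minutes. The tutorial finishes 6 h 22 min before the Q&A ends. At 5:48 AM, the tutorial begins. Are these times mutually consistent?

No

The tutorial ends at 2:20 PM − 382 min = 7:58 AM.
The tutorial starts at 7:58 AM − 105 min = 6:13 AM.
But the tutorial is also said to start at 5:48 AM — a 25-minute conflict.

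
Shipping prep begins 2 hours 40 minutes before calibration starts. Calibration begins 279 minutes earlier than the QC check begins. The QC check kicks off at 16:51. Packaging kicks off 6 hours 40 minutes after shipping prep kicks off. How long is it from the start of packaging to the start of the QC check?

39 minutes

Calibration starts at 16:51 − 279 min = 12:12.
Shipping prep starts at 12:12 − 160 min = 09:32.
Packaging starts at 09:32 + 400 min = 16:12.
From 16:12 to 16:51 is 39 minutes.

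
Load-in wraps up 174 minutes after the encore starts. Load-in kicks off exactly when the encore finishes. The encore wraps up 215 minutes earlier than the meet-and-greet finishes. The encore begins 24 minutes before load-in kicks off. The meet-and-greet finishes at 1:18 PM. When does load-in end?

12:13 PM

The encore ends at 1:18 PM − 215 min = 9:43 AM.
So load-in starts at 9:43 AM.
The encore starts at 9:43 AM − 24 min = 9:19 AM.
Load-in ends at 9:19 AM + 174 min = 12:13 PM.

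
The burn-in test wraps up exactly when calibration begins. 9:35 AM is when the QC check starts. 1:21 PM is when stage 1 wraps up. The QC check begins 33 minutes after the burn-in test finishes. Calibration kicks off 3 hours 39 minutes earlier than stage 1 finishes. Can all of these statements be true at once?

No

Calibration starts at 1:21 PM − 219 min = 9:42 AM.
So the burn-in test ends at 9:42 AM.
The QC check starts at 9:42 AM + 33 min = 10:15 AM.
But the QC check is also said to start at 9:35 AM — a 40-minute conflict.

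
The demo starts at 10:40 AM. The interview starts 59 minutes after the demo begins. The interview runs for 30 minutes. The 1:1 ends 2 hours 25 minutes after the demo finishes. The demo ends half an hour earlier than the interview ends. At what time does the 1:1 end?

The interview starts at 10:40 AM + 59 min = 11:39 AM.
The interview ends at 11:39 AM + 30 min = 12:09 PM.
The demo ends at 12:09 PM − 30 min = 11:39 AM.
The 1:1 ends at 11:39 AM + 145 min = 2:04 PM.

2:04 PM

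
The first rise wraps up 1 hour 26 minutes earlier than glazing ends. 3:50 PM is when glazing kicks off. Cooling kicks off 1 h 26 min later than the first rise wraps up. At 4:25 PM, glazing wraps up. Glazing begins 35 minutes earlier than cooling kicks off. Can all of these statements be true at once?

Yes

The first rise ends at 4:25 PM − 86 min = 2:59 PM.
Cooling starts at 2:59 PM + 86 min = 4:25 PM.
Glazing starts at 4:25 PM − 35 min = 3:50 PM.
That matches the stated 3:50 PM, so the schedule is consistent.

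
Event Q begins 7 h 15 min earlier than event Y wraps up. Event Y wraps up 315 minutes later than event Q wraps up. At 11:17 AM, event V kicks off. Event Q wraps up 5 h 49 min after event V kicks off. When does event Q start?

3:06 PM

Event Q ends at 11:17 AM + 349 min = 5:06 PM.
Event Y ends at 5:06 PM + 315 min = 10:21 PM.
Event Q starts at 10:21 PM − 435 min = 3:06 PM.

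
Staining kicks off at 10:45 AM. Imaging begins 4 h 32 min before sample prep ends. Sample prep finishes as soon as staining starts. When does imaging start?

Sample prep ends at 10:45 AM.
Imaging starts at 10:45 AM − 272 min = 6:13 AM.

6:13 AM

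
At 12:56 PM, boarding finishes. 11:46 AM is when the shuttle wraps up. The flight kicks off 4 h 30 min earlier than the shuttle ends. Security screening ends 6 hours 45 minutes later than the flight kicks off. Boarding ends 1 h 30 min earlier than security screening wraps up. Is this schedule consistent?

The flight starts at 11:46 AM − 270 min = 7:16 AM.
Security screening ends at 7:16 AM + 405 min = 2:01 PM.
Boarding ends at 2:01 PM − 90 min = 12:31 PM.
But boarding is also said to end at 12:56 PM — a 25-minute conflict.

No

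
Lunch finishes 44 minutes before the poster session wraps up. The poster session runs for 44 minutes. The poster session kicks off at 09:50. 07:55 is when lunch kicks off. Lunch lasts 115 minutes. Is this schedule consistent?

Yes

The poster session ends at 09:50 + 44 min = 10:34.
Lunch ends at 10:34 − 44 min = 09:50.
Lunch starts at 09:50 − 115 min = 07:55.
That matches the stated 07:55, so the schedule is consistent.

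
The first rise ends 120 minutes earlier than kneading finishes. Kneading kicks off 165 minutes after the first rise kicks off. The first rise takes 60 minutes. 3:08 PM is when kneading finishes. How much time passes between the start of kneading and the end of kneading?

15 minutes

The first rise ends at 3:08 PM − 120 min = 1:08 PM.
The first rise starts at 1:08 PM − 60 min = 12:08 PM.
Kneading starts at 12:08 PM + 165 min = 2:53 PM.
From 2:53 PM to 3:08 PM is 15 minutes.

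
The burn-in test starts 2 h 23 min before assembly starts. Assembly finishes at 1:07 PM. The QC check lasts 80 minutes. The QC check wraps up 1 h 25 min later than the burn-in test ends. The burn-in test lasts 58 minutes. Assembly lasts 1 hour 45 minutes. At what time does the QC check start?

10:02 AM

Assembly starts at 1:07 PM − 105 min = 11:22 AM.
The burn-in test starts at 11:22 AM − 143 min = 8:59 AM.
The burn-in test ends at 8:59 AM + 58 min = 9:57 AM.
The QC check ends at 9:57 AM + 85 min = 11:22 AM.
The QC check starts at 11:22 AM − 80 min = 10:02 AM.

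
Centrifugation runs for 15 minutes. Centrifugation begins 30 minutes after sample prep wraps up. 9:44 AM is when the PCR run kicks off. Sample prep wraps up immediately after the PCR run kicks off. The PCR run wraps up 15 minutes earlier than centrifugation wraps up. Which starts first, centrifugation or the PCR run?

Sample prep ends at 9:44 AM.
Centrifugation starts at 9:44 AM + 30 min = 10:14 AM.
Centrifugation starts at 10:14 AM and the PCR run starts at 9:44 AM, so the PCR run is first.

the PCR run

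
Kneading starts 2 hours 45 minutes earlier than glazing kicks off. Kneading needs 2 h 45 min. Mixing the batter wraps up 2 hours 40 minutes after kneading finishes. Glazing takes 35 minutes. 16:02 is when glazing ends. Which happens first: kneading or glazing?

Glazing starts at 16:02 − 35 min = 15:27.
Kneading starts at 15:27 − 165 min = 12:42.
Kneading starts at 12:42 and glazing starts at 15:27, so kneading is first.

kneading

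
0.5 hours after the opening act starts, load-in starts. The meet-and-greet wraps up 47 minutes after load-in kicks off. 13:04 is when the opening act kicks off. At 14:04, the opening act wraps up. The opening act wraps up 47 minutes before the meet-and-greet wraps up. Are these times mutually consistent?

Load-in starts at 13:04 + 30 min = 13:34.
The meet-and-greet ends at 13:34 + 47 min = 14:21.
The opening act ends at 14:21 − 47 min = 13:34.
But the opening act is also said to end at 14:04 — a 30-minute conflict.

No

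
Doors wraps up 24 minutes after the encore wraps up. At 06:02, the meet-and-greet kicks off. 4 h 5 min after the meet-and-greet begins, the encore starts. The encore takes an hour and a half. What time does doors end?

The encore starts at 06:02 + 245 min = 10:07.
The encore ends at 10:07 + 90 min = 11:37.
Doors ends at 11:37 + 24 min = 12:01.

12:01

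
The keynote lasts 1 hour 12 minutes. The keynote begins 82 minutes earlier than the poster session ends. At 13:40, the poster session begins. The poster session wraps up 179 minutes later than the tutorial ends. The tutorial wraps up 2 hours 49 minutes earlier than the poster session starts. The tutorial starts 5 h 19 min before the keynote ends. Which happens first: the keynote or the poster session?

the keynote

The tutorial ends at 13:40 − 169 min = 10:51.
The poster session ends at 10:51 + 179 min = 13:50.
The keynote starts at 13:50 − 82 min = 12:28.
The keynote starts at 12:28 and the poster session starts at 13:40, so the keynote is first.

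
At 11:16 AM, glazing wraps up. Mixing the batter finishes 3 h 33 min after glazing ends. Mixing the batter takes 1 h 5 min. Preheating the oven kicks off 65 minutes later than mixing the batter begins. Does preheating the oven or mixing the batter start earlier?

Mixing the batter ends at 11:16 AM + 213 min = 2:49 PM.
Mixing the batter starts at 2:49 PM − 65 min = 1:44 PM.
Preheating the oven starts at 1:44 PM + 65 min = 2:49 PM.
Preheating the oven starts at 2:49 PM and mixing the batter starts at 1:44 PM, so mixing the batter is first.

mixing the batter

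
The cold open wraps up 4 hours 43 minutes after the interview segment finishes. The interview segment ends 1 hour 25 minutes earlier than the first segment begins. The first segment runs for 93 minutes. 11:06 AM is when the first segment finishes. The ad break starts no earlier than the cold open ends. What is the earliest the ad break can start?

The first segment starts at 11:06 AM − 93 min = 9:33 AM.
The interview segment ends at 9:33 AM − 85 min = 8:08 AM.
The cold open ends at 8:08 AM + 283 min = 12:51 PM.
The ad break is bounded by the cold open, so the earliest it can start is 12:51 PM.

12:51 PM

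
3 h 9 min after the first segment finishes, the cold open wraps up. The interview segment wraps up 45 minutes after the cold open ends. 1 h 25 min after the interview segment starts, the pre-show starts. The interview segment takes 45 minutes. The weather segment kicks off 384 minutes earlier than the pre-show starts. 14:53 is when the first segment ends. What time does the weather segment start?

The cold open ends at 14:53 + 189 min = 18:02.
The interview segment ends at 18:02 + 45 min = 18:47.
The interview segment starts at 18:47 − 45 min = 18:02.
The pre-show starts at 18:02 + 85 min = 19:27.
The weather segment starts at 19:27 − 384 min = 13:03.

13:03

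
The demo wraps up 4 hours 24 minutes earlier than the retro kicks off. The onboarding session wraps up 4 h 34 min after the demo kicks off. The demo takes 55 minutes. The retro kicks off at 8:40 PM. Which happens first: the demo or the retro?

the demo

The demo ends at 8:40 PM − 264 min = 4:16 PM.
The demo starts at 4:16 PM − 55 min = 3:21 PM.
The demo starts at 3:21 PM and the retro starts at 8:40 PM, so the demo is first.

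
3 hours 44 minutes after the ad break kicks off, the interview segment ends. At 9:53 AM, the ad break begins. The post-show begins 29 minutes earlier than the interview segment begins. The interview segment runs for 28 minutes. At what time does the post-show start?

The interview segment ends at 9:53 AM + 224 min = 1:37 PM.
The interview segment starts at 1:37 PM − 28 min = 1:09 PM.
The post-show starts at 1:09 PM − 29 min = 12:40 PM.

12:40 PM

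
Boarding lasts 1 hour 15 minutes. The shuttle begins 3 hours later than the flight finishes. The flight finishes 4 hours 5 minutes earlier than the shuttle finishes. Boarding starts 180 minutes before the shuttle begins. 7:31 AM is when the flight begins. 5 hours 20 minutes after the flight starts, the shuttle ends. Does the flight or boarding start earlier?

The shuttle ends at 7:31 AM + 320 min = 12:51 PM.
The flight ends at 12:51 PM − 245 min = 8:46 AM.
The shuttle starts at 8:46 AM + 180 min = 11:46 AM.
Boarding starts at 11:46 AM − 180 min = 8:46 AM.
The flight starts at 7:31 AM and boarding starts at 8:46 AM, so the flight is first.

the flight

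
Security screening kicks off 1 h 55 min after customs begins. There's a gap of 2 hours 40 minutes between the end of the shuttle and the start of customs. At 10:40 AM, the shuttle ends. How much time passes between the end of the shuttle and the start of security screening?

Customs starts at 10:40 AM + 160 min = 1:20 PM.
Security screening starts at 1:20 PM + 115 min = 3:15 PM.
From 10:40 AM to 3:15 PM is 4 h 35 min.

4 h 35 min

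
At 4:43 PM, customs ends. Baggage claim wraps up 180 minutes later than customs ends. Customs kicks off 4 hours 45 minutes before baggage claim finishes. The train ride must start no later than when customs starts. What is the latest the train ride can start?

Baggage claim ends at 4:43 PM + 180 min = 7:43 PM.
Customs starts at 7:43 PM − 285 min = 2:58 PM.
The train ride is bounded by customs, so the latest it can start is 2:58 PM.

2:58 PM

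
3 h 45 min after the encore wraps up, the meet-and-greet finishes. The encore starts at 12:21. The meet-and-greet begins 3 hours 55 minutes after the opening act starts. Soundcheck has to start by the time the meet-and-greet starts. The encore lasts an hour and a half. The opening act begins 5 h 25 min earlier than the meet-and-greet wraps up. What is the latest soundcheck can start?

The encore ends at 12:21 + 90 min = 13:51.
The meet-and-greet ends at 13:51 + 225 min = 17:36.
The opening act starts at 17:36 − 325 min = 12:11.
The meet-and-greet starts at 12:11 + 235 min = 16:06.
Soundcheck is bounded by the meet-and-greet, so the latest it can start is 16:06.

16:06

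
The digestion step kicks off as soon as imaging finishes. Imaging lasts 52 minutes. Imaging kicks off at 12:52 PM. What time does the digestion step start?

Imaging ends at 12:52 PM + 52 min = 1:44 PM.
So the digestion step starts at 1:44 PM.

1:44 PM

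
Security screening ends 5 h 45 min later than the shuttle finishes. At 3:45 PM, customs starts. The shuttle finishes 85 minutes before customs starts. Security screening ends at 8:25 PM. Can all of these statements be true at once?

No

The shuttle ends at 3:45 PM − 85 min = 2:20 PM.
Security screening ends at 2:20 PM + 345 min = 8:05 PM.
But security screening is also said to end at 8:25 PM — a 20-minute conflict.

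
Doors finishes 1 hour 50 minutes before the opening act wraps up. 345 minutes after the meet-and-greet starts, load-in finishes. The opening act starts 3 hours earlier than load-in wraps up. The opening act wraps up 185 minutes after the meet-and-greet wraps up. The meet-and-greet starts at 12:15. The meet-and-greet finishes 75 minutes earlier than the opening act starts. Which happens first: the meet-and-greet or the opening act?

Load-in ends at 12:15 + 345 min = 18:00.
The opening act starts at 18:00 − 180 min = 15:00.
The meet-and-greet starts at 12:15 and the opening act starts at 15:00, so the meet-and-greet is first.

the meet-and-greet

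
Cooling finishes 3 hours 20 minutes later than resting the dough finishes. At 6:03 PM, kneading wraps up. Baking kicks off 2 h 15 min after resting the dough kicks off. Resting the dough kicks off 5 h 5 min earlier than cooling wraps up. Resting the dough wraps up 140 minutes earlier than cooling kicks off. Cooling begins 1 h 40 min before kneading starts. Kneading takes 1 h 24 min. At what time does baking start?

Kneading starts at 6:03 PM − 84 min = 4:39 PM.
Cooling starts at 4:39 PM − 100 min = 2:59 PM.
Resting the dough ends at 2:59 PM − 140 min = 12:39 PM.
Cooling ends at 12:39 PM + 200 min = 3:59 PM.
Resting the dough starts at 3:59 PM − 305 min = 10:54 AM.
Baking starts at 10:54 AM + 135 min = 1:09 PM.

1:09 PM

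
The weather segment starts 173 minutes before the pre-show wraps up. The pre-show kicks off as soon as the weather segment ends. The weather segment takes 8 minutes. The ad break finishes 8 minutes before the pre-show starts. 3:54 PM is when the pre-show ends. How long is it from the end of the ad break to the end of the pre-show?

2 h 53 min

The weather segment starts at 3:54 PM − 173 min = 1:01 PM.
The weather segment ends at 1:01 PM + 8 min = 1:09 PM.
So the pre-show starts at 1:09 PM.
The ad break ends at 1:09 PM − 8 min = 1:01 PM.
From 1:01 PM to 3:54 PM is 2 h 53 min.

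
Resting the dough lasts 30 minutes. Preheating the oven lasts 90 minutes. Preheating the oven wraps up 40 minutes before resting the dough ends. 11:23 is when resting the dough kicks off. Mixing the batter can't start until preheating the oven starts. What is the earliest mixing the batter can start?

Resting the dough ends at 11:23 + 30 min = 11:53.
Preheating the oven ends at 11:53 − 40 min = 11:13.
Preheating the oven starts at 11:13 − 90 min = 09:43.
Mixing the batter is bounded by preheating the oven, so the earliest it can start is 09:43.

09:43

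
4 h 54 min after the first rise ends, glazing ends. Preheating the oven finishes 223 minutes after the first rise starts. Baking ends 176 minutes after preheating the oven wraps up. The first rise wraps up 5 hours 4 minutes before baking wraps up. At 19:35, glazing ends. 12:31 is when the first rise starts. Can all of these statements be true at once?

No

Preheating the oven ends at 12:31 + 223 min = 16:14.
Baking ends at 16:14 + 176 min = 19:10.
The first rise ends at 19:10 − 304 min = 14:06.
Glazing ends at 14:06 + 294 min = 19:00.
But glazing is also said to end at 19:35 — a 35-minute conflict.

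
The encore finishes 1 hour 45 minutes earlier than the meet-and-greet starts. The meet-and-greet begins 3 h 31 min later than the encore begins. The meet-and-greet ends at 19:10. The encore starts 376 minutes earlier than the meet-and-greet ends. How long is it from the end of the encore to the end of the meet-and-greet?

The encore starts at 19:10 − 376 min = 12:54.
The meet-and-greet starts at 12:54 + 211 min = 16:25.
The encore ends at 16:25 − 105 min = 14:40.
From 14:40 to 19:10 is 4.5 hours.

4.5 hours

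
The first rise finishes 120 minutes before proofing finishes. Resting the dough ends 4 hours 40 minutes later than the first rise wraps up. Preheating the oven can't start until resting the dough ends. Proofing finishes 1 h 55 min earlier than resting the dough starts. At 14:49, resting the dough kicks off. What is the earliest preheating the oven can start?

15:34

Proofing ends at 14:49 − 115 min = 12:54.
The first rise ends at 12:54 − 120 min = 10:54.
Resting the dough ends at 10:54 + 280 min = 15:34.
Preheating the oven is bounded by resting the dough, so the earliest it can start is 15:34.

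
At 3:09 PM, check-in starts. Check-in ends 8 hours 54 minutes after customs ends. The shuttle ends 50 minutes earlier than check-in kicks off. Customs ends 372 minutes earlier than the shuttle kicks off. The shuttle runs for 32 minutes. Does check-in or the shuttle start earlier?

the shuttle

The shuttle ends at 3:09 PM − 50 min = 2:19 PM.
The shuttle starts at 2:19 PM − 32 min = 1:47 PM.
Check-in starts at 3:09 PM and the shuttle starts at 1:47 PM, so the shuttle is first.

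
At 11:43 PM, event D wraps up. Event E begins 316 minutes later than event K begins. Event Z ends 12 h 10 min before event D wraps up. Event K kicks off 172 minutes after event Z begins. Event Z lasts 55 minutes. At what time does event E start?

Event Z ends at 11:43 PM − 730 min = 11:33 AM.
Event Z starts at 11:33 AM − 55 min = 10:38 AM.
Event K starts at 10:38 AM + 172 min = 1:30 PM.
Event E starts at 1:30 PM + 316 min = 6:46 PM.

6:46 PM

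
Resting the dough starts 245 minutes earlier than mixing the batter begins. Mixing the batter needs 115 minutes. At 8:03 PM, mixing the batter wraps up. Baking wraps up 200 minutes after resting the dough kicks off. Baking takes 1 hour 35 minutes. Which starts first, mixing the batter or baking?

Mixing the batter starts at 8:03 PM − 115 min = 6:08 PM.
Resting the dough starts at 6:08 PM − 245 min = 2:03 PM.
Baking ends at 2:03 PM + 200 min = 5:23 PM.
Baking starts at 5:23 PM − 95 min = 3:48 PM.
Mixing the batter starts at 6:08 PM and baking starts at 3:48 PM, so baking is first.

baking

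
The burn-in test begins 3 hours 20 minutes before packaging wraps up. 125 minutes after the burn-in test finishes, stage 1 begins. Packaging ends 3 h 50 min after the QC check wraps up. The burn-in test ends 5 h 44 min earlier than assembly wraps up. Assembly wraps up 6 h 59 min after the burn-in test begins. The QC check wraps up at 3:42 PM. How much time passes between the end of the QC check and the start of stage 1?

Packaging ends at 3:42 PM + 230 min = 7:32 PM.
The burn-in test starts at 7:32 PM − 200 min = 4:12 PM.
Assembly ends at 4:12 PM + 419 min = 11:11 PM.
The burn-in test ends at 11:11 PM − 344 min = 5:27 PM.
Stage 1 starts at 5:27 PM + 125 min = 7:32 PM.
From 3:42 PM to 7:32 PM is 230 minutes.

230 minutes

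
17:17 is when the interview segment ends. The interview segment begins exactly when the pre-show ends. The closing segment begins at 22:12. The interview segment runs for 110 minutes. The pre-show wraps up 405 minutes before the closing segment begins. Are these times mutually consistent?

The pre-show ends at 22:12 − 405 min = 15:27.
So the interview segment starts at 15:27.
The interview segment ends at 15:27 + 110 min = 17:17.
That matches the stated 17:17, so the schedule is consistent.

Yes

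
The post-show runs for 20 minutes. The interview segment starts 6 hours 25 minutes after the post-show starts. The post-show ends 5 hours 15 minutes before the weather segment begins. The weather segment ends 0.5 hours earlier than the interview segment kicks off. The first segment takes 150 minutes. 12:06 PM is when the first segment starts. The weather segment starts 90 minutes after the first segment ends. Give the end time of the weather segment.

The first segment ends at 12:06 PM + 150 min = 2:36 PM.
The weather segment starts at 2:36 PM + 90 min = 4:06 PM.
The post-show ends at 4:06 PM − 315 min = 10:51 AM.
The post-show starts at 10:51 AM − 20 min = 10:31 AM.
The interview segment starts at 10:31 AM + 385 min = 4:56 PM.
The weather segment ends at 4:56 PM − 30 min = 4:26 PM.

4:26 PM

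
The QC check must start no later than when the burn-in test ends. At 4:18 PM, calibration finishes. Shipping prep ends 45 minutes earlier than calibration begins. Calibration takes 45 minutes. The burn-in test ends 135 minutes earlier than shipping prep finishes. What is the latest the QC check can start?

12:33 PM

Calibration starts at 4:18 PM − 45 min = 3:33 PM.
Shipping prep ends at 3:33 PM − 45 min = 2:48 PM.
The burn-in test ends at 2:48 PM − 135 min = 12:33 PM.
The QC check is bounded by the burn-in test, so the latest it can start is 12:33 PM.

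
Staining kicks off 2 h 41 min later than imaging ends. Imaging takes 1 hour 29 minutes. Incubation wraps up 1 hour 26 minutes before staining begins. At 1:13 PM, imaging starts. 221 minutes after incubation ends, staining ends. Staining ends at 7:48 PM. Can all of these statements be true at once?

Imaging ends at 1:13 PM + 89 min = 2:42 PM.
Staining starts at 2:42 PM + 161 min = 5:23 PM.
Incubation ends at 5:23 PM − 86 min = 3:57 PM.
Staining ends at 3:57 PM + 221 min = 7:38 PM.
But staining is also said to end at 7:48 PM — a 10-minute conflict.

No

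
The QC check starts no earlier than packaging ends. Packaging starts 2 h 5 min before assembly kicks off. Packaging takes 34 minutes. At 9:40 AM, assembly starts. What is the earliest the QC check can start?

8:09 AM

Packaging starts at 9:40 AM − 125 min = 7:35 AM.
Packaging ends at 7:35 AM + 34 min = 8:09 AM.
The QC check is bounded by packaging, so the earliest it can start is 8:09 AM.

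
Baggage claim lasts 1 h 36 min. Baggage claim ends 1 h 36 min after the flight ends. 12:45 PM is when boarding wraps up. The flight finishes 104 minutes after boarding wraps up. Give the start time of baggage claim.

The flight ends at 12:45 PM + 104 min = 2:29 PM.
Baggage claim ends at 2:29 PM + 96 min = 4:05 PM.
Baggage claim starts at 4:05 PM − 96 min = 2:29 PM.

2:29 PM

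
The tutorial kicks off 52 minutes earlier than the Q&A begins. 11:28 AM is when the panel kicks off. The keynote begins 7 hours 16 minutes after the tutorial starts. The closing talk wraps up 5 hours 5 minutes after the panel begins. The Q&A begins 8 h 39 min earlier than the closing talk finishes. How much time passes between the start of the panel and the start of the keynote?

The closing talk ends at 11:28 AM + 305 min = 4:33 PM.
The Q&A starts at 4:33 PM − 519 min = 7:54 AM.
The tutorial starts at 7:54 AM − 52 min = 7:02 AM.
The keynote starts at 7:02 AM + 436 min = 2:18 PM.
From 11:28 AM to 2:18 PM is 2 h 50 min.

2 h 50 min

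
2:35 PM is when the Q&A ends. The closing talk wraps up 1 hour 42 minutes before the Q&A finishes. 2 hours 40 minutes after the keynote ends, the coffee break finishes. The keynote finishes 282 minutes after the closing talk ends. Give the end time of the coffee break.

8:15 PM

The closing talk ends at 2:35 PM − 102 min = 12:53 PM.
The keynote ends at 12:53 PM + 282 min = 5:35 PM.
The coffee break ends at 5:35 PM + 160 min = 8:15 PM.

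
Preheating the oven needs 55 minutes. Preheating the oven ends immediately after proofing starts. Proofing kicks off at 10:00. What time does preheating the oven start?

Preheating the oven ends at 10:00.
Preheating the oven starts at 10:00 − 55 min = 09:05.

09:05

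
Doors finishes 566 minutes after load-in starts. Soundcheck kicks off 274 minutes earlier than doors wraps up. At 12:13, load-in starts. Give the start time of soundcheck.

Doors ends at 12:13 + 566 min = 21:39.
Soundcheck starts at 21:39 − 274 min = 17:05.

17:05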